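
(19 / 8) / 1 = 19 / 8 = 2.38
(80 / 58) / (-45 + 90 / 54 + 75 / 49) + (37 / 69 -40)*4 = -388282916 / 2459229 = -157.89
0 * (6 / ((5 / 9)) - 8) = 0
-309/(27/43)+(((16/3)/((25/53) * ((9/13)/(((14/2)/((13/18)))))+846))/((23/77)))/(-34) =-1087112650639/2209076883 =-492.11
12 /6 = 2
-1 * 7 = -7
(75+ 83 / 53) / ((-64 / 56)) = -14203 / 212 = -67.00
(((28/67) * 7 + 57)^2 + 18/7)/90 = 112922377/2828070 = 39.93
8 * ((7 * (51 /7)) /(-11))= -408 /11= -37.09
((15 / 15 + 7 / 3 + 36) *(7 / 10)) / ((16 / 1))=413 / 240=1.72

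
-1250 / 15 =-250 / 3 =-83.33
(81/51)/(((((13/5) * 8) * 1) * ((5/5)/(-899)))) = -68.65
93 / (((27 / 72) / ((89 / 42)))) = 11036 / 21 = 525.52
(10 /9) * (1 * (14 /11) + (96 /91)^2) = 2173100 /819819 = 2.65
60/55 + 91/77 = 25/11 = 2.27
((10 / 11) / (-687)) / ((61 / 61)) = -10 / 7557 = -0.00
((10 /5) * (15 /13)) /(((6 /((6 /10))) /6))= 18 /13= 1.38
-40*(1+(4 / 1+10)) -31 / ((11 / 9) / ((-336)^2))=-31504584 / 11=-2864053.09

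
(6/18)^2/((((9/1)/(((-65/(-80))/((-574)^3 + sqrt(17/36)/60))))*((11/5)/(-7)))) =2275*sqrt(17)/917786248408762525897434 + 8604924692000/50988124911597918105413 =0.00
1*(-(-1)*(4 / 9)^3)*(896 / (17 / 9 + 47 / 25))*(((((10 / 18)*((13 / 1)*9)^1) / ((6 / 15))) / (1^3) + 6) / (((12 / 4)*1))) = 15097600 / 12879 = 1172.26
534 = 534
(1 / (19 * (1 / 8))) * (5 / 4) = 10 / 19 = 0.53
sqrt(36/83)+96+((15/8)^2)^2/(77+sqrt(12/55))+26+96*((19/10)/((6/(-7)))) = -89.98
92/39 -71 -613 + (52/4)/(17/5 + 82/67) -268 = -57198919/60411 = -946.83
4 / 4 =1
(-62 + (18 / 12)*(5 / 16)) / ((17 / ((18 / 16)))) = -17721 / 4352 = -4.07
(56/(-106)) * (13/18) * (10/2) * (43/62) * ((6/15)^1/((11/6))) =-0.29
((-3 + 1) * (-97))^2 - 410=37226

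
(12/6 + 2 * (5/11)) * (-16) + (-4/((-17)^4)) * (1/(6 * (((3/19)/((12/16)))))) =-256576721/5512386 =-46.55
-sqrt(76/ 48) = -sqrt(57)/ 6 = -1.26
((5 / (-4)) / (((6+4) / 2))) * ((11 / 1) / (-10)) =11 / 40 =0.28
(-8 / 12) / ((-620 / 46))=23 / 465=0.05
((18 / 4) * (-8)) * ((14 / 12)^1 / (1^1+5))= -7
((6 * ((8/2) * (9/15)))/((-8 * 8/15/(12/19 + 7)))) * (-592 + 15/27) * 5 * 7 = 81042675/152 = 533175.49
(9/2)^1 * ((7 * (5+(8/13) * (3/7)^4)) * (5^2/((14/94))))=1657239975/62426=26547.27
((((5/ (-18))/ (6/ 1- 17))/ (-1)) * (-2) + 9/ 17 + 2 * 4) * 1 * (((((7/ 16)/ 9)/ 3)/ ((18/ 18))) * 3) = 12635/ 30294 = 0.42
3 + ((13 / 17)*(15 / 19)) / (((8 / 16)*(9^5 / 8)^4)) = 3926925943275388535203 / 1308975314425129334241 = 3.00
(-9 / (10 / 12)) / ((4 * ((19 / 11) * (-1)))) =297 / 190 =1.56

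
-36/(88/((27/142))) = -243/3124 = -0.08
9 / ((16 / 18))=81 / 8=10.12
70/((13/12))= 840/13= 64.62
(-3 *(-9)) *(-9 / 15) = -81 / 5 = -16.20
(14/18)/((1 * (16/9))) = 7/16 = 0.44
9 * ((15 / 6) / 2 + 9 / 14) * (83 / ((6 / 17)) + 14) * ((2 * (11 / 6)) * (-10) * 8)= -8715850 / 7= -1245121.43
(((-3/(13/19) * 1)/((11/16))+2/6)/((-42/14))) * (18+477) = 12965/13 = 997.31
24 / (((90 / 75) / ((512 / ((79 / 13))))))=133120 / 79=1685.06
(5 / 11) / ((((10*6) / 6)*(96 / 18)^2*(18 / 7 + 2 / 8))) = 63 / 111232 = 0.00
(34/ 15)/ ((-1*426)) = -17/ 3195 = -0.01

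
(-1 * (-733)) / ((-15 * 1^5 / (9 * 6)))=-13194 / 5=-2638.80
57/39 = 19/13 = 1.46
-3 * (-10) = 30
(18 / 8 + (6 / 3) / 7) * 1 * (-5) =-355 / 28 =-12.68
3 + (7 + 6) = 16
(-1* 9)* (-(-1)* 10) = -90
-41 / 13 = -3.15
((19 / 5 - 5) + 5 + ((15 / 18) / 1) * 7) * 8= 1156 / 15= 77.07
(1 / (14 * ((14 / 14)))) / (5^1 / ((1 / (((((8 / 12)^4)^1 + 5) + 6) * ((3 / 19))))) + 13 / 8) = 2052 / 300643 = 0.01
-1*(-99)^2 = -9801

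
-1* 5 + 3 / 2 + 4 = 1 / 2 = 0.50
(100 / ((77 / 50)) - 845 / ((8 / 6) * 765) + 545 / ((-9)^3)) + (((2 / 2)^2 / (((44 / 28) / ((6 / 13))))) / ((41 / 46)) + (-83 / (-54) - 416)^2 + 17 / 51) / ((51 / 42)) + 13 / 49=2015579535151645 / 14241391164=141529.68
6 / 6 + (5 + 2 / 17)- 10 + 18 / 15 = -228 / 85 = -2.68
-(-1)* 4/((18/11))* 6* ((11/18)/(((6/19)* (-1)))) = -2299/81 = -28.38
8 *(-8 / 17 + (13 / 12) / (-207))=-40186 / 10557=-3.81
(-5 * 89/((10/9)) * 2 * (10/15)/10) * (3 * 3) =-2403/5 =-480.60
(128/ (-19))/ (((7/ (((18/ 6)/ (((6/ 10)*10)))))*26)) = -32/ 1729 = -0.02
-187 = -187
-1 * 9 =-9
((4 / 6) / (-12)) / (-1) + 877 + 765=29557 / 18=1642.06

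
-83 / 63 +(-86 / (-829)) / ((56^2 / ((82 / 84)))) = -215773463 / 163783872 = -1.32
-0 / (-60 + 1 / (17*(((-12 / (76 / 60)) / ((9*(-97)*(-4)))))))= 0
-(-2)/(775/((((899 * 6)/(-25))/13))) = -348/8125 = -0.04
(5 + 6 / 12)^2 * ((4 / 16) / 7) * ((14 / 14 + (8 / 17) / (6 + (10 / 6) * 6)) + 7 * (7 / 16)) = 19239 / 4352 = 4.42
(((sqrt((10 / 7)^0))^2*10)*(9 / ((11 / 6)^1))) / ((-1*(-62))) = 270 / 341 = 0.79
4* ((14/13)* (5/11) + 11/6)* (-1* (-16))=63776/429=148.66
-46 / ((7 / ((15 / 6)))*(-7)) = 2.35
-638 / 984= -319 / 492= -0.65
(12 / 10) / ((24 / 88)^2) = 16.13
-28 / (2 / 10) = -140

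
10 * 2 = 20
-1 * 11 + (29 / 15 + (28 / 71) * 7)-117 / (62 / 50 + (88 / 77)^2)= -173588329 / 3321735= -52.26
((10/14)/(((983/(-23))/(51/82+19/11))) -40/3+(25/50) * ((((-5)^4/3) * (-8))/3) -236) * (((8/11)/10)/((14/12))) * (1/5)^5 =-117786390772/11201085328125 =-0.01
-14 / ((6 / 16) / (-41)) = 4592 / 3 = 1530.67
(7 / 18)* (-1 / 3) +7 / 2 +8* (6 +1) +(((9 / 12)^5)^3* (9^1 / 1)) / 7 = 12051943791505 / 202937204736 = 59.39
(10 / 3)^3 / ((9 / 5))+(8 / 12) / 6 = 5027 / 243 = 20.69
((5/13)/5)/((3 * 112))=1/4368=0.00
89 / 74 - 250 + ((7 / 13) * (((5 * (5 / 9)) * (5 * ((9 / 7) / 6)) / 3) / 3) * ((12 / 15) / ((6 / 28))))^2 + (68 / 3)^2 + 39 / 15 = 109958688643 / 410259330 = 268.02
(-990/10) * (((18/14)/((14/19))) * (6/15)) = -16929/245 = -69.10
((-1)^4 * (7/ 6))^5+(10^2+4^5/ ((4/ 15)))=30654247/ 7776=3942.16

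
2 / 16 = 1 / 8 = 0.12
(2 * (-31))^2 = 3844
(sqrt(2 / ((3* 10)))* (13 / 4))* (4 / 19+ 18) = 2249* sqrt(15) / 570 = 15.28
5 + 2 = 7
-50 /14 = -25 /7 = -3.57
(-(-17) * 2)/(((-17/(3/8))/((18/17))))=-27/34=-0.79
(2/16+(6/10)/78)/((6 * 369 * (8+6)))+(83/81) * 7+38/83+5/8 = 33133013441/4013362080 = 8.26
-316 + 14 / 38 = -5997 / 19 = -315.63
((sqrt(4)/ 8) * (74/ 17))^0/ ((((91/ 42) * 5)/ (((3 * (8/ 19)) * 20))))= 576/ 247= 2.33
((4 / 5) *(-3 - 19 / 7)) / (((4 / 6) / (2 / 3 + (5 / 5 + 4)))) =-272 / 7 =-38.86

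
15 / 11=1.36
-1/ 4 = -0.25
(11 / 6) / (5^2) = 11 / 150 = 0.07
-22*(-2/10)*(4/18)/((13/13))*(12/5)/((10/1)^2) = 44/1875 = 0.02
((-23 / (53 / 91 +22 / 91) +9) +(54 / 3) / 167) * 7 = -1648192 / 12525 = -131.59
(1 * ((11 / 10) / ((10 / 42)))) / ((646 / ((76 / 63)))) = 11 / 1275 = 0.01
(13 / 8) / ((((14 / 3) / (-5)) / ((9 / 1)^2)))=-15795 / 112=-141.03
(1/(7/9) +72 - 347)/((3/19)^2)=-691676/63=-10978.98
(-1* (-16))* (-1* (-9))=144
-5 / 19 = -0.26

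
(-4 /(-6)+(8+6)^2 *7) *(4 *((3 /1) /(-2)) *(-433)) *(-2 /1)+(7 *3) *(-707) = -7147223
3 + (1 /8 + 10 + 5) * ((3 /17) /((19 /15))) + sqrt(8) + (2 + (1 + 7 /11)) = 11.57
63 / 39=21 / 13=1.62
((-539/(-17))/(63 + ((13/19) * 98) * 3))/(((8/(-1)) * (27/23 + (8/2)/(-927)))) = -945231/73686568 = -0.01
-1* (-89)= 89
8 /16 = 0.50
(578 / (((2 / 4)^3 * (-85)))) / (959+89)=-34 / 655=-0.05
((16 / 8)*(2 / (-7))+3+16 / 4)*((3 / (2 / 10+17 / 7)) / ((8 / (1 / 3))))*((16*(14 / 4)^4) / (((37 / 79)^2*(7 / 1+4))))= 3371544225 / 11083424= 304.20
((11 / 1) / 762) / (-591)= -11 / 450342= -0.00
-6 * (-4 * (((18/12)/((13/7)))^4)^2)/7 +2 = 68416563013/26103383072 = 2.62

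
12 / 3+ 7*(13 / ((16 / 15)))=1429 / 16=89.31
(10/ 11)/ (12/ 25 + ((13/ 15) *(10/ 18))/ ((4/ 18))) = 0.34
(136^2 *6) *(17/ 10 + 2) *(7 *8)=114971136/ 5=22994227.20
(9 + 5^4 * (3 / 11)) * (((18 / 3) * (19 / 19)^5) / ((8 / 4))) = 5922 / 11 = 538.36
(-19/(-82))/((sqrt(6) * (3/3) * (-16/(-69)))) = 437 * sqrt(6)/2624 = 0.41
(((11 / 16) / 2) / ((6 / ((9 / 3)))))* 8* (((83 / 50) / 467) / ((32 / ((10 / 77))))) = 83 / 4184320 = 0.00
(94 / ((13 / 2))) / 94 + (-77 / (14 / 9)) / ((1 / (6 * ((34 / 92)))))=-65545 / 598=-109.61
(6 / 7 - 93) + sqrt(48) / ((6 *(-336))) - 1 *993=-1085.15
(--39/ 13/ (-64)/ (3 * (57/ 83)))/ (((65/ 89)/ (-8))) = 7387/ 29640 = 0.25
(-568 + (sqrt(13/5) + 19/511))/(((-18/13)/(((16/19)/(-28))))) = -2515318/203889 + 26 * sqrt(65)/5985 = -12.30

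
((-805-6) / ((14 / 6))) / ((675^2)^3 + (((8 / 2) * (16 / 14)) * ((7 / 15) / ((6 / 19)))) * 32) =-109485 / 29794300301513739971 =-0.00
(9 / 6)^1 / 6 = 1 / 4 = 0.25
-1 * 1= -1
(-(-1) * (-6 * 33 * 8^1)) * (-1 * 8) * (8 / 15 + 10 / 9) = 104192 / 5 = 20838.40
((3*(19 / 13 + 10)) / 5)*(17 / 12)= 2533 / 260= 9.74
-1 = -1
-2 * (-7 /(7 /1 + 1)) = 7 /4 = 1.75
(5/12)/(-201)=-5/2412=-0.00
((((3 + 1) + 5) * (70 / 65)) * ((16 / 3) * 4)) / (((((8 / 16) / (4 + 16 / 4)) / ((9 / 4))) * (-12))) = -8064 / 13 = -620.31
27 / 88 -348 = -30597 / 88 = -347.69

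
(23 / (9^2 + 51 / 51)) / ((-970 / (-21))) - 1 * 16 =-1272157 / 79540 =-15.99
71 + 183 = 254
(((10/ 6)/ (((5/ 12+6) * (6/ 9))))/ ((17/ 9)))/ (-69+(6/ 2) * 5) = -5/ 1309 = -0.00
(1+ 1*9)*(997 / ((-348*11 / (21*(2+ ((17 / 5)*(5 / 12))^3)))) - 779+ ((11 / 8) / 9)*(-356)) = -9479848735 / 1102464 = -8598.78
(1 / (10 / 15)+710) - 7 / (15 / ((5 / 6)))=6400 / 9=711.11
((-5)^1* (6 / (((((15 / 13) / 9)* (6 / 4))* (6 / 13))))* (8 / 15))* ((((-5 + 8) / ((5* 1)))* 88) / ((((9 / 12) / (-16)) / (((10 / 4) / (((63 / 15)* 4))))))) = 1903616 / 63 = 30216.13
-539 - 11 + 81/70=-38419/70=-548.84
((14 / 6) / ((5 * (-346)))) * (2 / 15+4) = -217 / 38925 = -0.01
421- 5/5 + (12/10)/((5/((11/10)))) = 52533/125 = 420.26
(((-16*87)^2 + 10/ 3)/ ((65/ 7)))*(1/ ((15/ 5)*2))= 1565039/ 45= 34778.64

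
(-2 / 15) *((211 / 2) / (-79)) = 0.18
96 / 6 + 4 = 20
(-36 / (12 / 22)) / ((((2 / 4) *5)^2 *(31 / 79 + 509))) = -0.02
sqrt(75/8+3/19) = 3 * sqrt(6118)/76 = 3.09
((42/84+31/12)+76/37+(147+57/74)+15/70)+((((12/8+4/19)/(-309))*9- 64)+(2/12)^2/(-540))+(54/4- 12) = 892444356557/9853416720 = 90.57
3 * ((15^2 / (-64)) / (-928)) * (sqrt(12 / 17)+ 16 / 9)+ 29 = 675 * sqrt(51) / 504832+ 107723 / 3712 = 29.03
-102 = -102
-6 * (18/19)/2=-2.84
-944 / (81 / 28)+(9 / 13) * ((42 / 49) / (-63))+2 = -16734476 / 51597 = -324.33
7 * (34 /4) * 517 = 61523 /2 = 30761.50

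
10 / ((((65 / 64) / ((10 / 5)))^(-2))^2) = 89253125 / 134217728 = 0.66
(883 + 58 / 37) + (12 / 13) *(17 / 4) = 427364 / 481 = 888.49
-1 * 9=-9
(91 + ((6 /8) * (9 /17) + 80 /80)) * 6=18849 /34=554.38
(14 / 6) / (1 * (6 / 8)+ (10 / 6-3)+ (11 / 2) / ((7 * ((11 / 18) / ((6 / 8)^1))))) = 49 / 8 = 6.12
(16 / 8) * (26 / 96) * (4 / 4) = 13 / 24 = 0.54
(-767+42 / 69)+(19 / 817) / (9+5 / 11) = -78827691 / 102856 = -766.39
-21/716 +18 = 12867/716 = 17.97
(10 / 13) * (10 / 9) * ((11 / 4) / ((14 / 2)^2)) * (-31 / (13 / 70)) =-85250 / 10647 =-8.01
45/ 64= 0.70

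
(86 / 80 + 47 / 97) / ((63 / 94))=94799 / 40740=2.33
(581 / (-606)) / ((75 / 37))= -21497 / 45450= -0.47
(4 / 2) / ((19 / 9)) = 18 / 19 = 0.95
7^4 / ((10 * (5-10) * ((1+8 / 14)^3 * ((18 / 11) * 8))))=-823543 / 871200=-0.95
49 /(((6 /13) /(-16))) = -5096 /3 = -1698.67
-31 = -31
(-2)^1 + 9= 7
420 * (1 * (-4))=-1680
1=1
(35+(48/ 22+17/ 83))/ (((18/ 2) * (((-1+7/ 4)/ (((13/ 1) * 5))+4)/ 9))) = 8874840/ 952259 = 9.32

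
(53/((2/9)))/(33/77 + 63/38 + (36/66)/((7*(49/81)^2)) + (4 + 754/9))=15079862259/5695393657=2.65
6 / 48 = 0.12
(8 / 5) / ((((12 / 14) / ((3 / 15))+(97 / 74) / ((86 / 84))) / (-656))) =-58446976 / 309945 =-188.57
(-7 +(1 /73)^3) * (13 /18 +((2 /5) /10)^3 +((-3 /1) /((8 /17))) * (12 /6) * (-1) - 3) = -2673494166833 /36470343750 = -73.31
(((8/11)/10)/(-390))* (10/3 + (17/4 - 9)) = 17/64350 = 0.00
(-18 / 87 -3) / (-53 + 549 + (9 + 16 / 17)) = -527 / 83143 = -0.01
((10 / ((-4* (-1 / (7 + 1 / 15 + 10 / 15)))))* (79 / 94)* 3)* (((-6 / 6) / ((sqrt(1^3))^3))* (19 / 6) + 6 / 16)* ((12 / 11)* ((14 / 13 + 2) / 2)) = -1534970 / 6721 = -228.38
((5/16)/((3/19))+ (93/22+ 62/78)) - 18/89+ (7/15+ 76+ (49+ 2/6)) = 135007063/1018160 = 132.60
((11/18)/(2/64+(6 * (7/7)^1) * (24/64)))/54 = 88/17739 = 0.00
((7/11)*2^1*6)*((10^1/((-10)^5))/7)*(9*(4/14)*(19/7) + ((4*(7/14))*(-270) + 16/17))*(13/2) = 8642829/22907500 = 0.38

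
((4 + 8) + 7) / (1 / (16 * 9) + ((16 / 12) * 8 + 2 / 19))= 51984 / 29491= 1.76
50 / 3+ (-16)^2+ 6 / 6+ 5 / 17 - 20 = 12952 / 51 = 253.96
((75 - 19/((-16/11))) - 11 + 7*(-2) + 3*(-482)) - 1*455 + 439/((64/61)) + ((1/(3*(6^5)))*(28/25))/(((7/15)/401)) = -110378327/77760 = -1419.47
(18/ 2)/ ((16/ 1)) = 9/ 16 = 0.56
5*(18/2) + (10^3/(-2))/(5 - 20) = 235/3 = 78.33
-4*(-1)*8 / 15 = 32 / 15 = 2.13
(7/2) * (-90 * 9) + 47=-2788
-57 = -57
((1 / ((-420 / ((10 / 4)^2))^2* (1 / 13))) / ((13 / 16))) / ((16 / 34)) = 425 / 56448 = 0.01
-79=-79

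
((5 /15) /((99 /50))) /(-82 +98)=25 /2376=0.01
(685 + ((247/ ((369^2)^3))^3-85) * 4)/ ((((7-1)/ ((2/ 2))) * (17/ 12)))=11100017963014810534550099655114618237267153372074/ 273478703436596781286016948024563058019622547697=40.59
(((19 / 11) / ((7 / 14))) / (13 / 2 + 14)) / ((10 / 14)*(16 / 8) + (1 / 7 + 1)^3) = 13034 / 225951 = 0.06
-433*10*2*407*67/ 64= -59037385/ 16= -3689836.56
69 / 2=34.50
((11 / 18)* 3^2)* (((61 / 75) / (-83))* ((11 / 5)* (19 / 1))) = -140239 / 62250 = -2.25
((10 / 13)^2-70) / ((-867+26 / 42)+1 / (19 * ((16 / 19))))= 3941280 / 49193027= 0.08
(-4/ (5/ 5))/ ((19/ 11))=-44/ 19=-2.32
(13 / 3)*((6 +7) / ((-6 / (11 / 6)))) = -1859 / 108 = -17.21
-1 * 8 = -8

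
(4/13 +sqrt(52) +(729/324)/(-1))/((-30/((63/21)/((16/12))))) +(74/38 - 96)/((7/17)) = -63148021/276640 - 3*sqrt(13)/20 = -228.81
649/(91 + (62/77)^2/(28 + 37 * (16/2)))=311681601/43703620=7.13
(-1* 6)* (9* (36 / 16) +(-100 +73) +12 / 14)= 495 / 14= 35.36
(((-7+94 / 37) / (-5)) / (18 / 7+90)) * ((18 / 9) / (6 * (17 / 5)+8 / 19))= 7315 / 7904088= 0.00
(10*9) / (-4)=-45 / 2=-22.50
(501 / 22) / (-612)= -167 / 4488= -0.04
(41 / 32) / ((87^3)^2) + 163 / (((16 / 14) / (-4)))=-7916279925620263 / 13876038432288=-570.50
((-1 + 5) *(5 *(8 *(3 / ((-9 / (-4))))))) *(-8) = -5120 / 3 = -1706.67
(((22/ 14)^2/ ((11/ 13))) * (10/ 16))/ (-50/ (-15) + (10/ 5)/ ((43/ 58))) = 92235/ 304976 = 0.30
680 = 680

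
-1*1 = -1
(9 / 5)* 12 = 108 / 5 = 21.60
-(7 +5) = -12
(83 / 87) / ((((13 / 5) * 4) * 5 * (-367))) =-83 / 1660308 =-0.00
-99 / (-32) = 99 / 32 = 3.09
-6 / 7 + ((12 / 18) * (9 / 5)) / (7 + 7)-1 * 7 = -272 / 35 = -7.77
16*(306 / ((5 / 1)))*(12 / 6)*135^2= 35691840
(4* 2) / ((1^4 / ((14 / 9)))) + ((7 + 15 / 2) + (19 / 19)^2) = 503 / 18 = 27.94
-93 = -93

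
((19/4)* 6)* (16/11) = 456/11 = 41.45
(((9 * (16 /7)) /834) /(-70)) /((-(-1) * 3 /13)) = -52 /34055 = -0.00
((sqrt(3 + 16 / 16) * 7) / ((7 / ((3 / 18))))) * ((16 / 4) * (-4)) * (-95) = 1520 / 3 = 506.67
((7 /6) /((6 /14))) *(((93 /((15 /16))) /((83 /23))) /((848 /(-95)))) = -663803 /79182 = -8.38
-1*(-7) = 7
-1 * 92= -92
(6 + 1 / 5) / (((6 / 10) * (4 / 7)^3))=10633 / 192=55.38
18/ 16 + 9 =81/ 8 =10.12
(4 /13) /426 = 2 /2769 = 0.00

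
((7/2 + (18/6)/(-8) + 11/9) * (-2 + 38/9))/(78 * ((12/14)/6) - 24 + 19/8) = -43820/47547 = -0.92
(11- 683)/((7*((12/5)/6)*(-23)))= 240/23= 10.43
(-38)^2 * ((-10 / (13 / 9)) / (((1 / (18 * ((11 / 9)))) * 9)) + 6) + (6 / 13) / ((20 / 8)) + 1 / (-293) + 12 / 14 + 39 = -2097429528 / 133315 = -15732.88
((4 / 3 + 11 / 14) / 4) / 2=89 / 336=0.26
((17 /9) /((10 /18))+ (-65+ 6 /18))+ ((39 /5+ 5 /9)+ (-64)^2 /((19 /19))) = 181939 /45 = 4043.09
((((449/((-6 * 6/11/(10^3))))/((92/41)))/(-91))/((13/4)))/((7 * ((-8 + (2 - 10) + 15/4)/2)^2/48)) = 51839744000/1371904989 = 37.79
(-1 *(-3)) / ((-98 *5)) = -3 / 490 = -0.01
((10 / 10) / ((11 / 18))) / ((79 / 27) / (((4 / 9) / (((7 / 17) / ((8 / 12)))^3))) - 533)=-2829888 / 919074805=-0.00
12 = 12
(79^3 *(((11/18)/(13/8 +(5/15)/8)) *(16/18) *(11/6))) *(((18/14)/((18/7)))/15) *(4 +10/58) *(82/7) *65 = 7695010542934/246645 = 31198729.12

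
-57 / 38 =-3 / 2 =-1.50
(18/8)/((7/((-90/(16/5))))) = -2025/224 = -9.04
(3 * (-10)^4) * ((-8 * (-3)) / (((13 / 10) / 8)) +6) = 59940000 / 13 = 4610769.23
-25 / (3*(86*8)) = -0.01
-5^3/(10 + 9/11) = -1375/119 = -11.55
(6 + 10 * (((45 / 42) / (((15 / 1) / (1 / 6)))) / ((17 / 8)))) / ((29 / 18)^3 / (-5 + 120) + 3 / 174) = 14016764880 / 124071899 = 112.97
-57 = -57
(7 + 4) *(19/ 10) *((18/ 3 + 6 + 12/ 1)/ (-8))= -627/ 10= -62.70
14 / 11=1.27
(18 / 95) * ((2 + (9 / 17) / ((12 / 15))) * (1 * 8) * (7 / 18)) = 2534 / 1615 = 1.57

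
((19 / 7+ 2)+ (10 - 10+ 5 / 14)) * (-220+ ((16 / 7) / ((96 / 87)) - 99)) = -315027 / 196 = -1607.28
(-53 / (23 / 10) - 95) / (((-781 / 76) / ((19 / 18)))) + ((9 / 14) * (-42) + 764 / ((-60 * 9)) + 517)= 1214224967 / 2425005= 500.71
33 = 33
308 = 308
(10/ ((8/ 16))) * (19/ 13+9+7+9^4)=1710400/ 13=131569.23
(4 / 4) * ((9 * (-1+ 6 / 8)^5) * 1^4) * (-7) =0.06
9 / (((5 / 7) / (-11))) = -693 / 5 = -138.60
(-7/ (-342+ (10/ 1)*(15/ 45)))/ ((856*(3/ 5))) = 35/ 869696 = 0.00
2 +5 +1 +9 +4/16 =69/4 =17.25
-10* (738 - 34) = -7040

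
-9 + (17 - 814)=-806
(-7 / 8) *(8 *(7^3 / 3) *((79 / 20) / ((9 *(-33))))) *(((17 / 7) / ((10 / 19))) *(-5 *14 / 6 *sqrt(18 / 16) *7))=-428864219 *sqrt(2) / 142560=-4254.39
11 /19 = 0.58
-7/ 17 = -0.41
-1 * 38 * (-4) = 152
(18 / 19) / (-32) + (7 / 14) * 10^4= 1519991 / 304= 4999.97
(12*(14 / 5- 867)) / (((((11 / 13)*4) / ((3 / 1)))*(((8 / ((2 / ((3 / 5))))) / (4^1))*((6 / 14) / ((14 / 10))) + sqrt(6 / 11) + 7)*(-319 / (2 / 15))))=9111648 / 16856725- 13952211*sqrt(66) / 2039663725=0.48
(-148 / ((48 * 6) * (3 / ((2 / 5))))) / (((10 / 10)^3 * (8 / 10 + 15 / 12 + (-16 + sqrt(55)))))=740 * sqrt(55) / 1507707 + 1147 / 167523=0.01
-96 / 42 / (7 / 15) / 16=-15 / 49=-0.31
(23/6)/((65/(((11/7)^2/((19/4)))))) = 5566/181545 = 0.03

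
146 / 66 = 73 / 33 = 2.21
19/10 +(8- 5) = 49/10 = 4.90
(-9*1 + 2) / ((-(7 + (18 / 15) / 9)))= 105 / 107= 0.98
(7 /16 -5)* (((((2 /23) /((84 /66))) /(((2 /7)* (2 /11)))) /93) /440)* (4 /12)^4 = -803 /443543040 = -0.00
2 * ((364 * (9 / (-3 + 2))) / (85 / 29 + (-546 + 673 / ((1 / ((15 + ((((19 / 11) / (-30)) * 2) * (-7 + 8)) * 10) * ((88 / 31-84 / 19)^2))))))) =-310755179592 / 1081027196357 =-0.29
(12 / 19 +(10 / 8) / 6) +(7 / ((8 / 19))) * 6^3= 1637879 / 456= 3591.84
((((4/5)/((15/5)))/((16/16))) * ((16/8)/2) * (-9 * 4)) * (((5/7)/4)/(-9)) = 4/21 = 0.19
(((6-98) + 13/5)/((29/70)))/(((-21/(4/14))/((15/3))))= 2980/203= 14.68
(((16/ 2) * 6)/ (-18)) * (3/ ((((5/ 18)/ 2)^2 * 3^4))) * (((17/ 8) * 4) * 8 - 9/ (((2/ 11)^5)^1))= 5789132/ 25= 231565.28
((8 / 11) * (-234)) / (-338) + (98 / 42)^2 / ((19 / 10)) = 82382 / 24453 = 3.37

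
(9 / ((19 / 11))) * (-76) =-396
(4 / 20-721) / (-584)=901 / 730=1.23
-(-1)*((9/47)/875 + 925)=38040634/41125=925.00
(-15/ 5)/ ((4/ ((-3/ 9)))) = 1/ 4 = 0.25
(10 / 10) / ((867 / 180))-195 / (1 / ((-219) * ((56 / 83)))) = 691142700 / 23987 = 28813.22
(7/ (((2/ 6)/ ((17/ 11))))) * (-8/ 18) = -476/ 33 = -14.42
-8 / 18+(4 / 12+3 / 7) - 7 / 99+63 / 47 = 5744 / 3619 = 1.59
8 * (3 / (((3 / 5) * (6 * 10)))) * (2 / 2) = 2 / 3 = 0.67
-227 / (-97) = 227 / 97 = 2.34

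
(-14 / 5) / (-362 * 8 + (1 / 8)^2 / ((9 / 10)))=576 / 595745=0.00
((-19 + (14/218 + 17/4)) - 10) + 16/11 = -23.23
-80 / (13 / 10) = -800 / 13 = -61.54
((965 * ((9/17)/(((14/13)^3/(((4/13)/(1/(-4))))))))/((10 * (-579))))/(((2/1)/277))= 140439/11662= 12.04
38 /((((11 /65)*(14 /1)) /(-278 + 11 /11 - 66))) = -60515 /11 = -5501.36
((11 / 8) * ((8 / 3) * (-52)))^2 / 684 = 81796 / 1539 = 53.15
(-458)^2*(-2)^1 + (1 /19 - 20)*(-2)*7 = -7965726 /19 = -419248.74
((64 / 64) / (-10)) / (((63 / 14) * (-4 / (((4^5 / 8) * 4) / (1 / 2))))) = 256 / 45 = 5.69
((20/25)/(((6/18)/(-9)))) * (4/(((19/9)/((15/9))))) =-1296/19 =-68.21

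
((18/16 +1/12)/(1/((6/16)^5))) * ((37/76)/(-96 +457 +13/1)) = 86913/7451181056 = 0.00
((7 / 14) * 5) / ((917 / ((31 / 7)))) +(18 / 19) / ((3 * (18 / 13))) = 175729 / 731766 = 0.24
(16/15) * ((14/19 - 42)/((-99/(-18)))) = -25088/3135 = -8.00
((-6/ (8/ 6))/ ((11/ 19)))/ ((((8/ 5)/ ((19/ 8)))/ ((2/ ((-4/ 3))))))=48735/ 2816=17.31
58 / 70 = 29 / 35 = 0.83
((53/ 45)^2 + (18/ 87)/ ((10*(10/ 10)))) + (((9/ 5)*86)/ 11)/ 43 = 1120846/ 645975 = 1.74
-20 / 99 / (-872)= 0.00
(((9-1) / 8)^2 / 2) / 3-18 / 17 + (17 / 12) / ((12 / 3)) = -439 / 816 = -0.54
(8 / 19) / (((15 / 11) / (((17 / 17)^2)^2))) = 88 / 285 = 0.31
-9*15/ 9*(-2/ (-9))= -10/ 3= -3.33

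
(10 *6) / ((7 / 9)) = 540 / 7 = 77.14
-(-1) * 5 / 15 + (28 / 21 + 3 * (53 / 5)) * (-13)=-2152 / 5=-430.40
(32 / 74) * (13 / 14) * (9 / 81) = 104 / 2331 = 0.04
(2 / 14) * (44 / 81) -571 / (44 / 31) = -10034531 / 24948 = -402.22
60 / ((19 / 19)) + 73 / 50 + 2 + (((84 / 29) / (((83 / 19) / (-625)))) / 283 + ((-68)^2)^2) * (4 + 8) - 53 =256576504.89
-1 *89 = -89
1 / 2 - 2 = -3 / 2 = -1.50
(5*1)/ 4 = 5/ 4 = 1.25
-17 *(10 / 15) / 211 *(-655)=22270 / 633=35.18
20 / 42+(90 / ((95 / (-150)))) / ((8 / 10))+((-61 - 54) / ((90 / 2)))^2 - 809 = -10553495 / 10773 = -979.62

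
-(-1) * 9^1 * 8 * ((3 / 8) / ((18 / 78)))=117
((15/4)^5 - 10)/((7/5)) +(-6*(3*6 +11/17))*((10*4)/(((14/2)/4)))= -2034.76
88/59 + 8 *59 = 27936/59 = 473.49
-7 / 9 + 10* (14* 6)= 7553 / 9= 839.22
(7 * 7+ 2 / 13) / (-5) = -639 / 65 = -9.83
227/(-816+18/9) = -227/814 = -0.28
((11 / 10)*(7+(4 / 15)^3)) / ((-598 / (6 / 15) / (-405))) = 781737 / 373750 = 2.09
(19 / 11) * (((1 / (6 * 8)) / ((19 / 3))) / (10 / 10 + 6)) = 1 / 1232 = 0.00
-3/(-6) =1/2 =0.50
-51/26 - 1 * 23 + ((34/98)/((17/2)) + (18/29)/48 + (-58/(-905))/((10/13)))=-16600688257/668722600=-24.82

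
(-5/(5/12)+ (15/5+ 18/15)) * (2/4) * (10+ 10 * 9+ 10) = -429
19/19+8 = 9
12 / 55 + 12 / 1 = 672 / 55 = 12.22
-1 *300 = -300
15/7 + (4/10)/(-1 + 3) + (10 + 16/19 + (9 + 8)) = 20073/665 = 30.18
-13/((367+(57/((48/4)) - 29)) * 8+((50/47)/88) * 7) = -26884/5670631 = -0.00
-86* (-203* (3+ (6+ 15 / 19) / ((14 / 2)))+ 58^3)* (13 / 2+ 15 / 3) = -3651206024 / 19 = -192168738.11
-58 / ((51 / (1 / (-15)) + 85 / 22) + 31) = 1276 / 16063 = 0.08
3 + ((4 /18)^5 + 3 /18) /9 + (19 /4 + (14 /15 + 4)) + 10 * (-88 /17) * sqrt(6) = 135006337 /10628820 - 880 * sqrt(6) /17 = -114.10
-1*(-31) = 31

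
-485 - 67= -552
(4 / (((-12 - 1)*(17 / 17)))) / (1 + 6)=-4 / 91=-0.04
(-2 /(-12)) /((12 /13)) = 13 /72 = 0.18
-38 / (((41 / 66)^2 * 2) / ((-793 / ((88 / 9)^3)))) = 98854587 / 2366848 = 41.77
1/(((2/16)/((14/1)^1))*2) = 56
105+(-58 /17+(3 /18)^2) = 62189 /612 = 101.62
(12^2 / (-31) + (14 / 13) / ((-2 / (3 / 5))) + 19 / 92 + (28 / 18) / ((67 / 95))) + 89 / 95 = -3439092947 / 2123898660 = -1.62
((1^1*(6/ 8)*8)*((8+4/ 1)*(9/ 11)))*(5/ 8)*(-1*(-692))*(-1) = -280260/ 11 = -25478.18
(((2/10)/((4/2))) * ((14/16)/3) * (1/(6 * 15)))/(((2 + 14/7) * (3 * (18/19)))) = 133/4665600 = 0.00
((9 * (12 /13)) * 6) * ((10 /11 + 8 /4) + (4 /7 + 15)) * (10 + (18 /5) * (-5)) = -7376832 /1001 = -7369.46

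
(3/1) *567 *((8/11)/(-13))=-13608/143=-95.16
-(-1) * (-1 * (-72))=72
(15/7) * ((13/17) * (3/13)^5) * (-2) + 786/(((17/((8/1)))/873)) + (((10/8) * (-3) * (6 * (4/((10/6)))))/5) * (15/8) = 4389660959553/13595036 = 322887.04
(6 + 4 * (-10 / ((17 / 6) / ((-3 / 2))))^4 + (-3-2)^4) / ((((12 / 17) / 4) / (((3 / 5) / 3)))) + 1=315215446 / 73695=4277.30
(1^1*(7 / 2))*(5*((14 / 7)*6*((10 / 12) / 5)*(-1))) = -35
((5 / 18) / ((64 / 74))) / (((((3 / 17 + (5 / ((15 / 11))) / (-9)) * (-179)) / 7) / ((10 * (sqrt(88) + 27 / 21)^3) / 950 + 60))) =8595285 * sqrt(22) / 80753344 + 3910341411 / 1130546816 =3.96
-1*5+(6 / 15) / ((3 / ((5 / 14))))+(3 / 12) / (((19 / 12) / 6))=-1598 / 399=-4.01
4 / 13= 0.31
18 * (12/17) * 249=53784/17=3163.76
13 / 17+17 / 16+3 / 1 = 1313 / 272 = 4.83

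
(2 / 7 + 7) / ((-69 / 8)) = -136 / 161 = -0.84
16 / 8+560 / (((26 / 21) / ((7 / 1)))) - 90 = 3078.15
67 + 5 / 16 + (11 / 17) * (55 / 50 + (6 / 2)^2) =73.85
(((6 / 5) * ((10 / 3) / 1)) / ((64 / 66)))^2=1089 / 64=17.02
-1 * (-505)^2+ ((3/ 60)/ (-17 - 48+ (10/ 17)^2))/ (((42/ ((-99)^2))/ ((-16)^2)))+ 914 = -166212454441/ 653975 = -254157.20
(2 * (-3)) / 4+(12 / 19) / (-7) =-1.59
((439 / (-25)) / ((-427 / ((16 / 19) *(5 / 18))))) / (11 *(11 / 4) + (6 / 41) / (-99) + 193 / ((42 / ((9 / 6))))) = 791956 / 3057725955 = 0.00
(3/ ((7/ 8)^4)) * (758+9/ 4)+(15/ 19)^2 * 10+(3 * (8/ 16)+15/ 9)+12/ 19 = 20286834559/ 5200566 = 3900.89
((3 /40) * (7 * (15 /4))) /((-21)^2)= 1 /224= 0.00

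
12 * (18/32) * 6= 81/2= 40.50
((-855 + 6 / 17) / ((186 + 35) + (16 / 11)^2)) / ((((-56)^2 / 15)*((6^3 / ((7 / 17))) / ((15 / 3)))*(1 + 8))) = -0.00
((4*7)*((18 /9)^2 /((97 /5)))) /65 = 112 /1261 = 0.09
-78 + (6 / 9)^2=-698 / 9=-77.56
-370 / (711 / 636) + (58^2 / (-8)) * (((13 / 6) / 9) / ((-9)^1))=-24550853 / 76788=-319.72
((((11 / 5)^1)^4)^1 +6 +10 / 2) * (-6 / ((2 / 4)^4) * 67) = -138390912 / 625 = -221425.46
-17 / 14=-1.21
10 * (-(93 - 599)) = 5060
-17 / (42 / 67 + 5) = -1139 / 377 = -3.02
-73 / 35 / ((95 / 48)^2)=-168192 / 315875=-0.53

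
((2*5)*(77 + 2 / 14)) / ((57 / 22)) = 39600 / 133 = 297.74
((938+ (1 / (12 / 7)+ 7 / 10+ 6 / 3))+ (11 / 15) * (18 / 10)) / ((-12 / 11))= -3110591 / 3600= -864.05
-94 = -94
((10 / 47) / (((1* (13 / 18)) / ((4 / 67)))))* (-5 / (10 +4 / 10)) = -4500 / 532181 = -0.01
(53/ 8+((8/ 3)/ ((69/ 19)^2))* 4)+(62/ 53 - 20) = -69016477/ 6055992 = -11.40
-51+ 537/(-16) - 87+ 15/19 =-51915/304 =-170.77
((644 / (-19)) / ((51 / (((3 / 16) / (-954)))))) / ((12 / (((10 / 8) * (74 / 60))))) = 5957 / 354979584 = 0.00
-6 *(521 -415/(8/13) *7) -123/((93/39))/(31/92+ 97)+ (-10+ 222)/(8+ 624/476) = 2585774707337/102528780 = 25219.99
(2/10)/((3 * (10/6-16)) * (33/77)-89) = -7/3760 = -0.00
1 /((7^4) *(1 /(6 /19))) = 6 /45619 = 0.00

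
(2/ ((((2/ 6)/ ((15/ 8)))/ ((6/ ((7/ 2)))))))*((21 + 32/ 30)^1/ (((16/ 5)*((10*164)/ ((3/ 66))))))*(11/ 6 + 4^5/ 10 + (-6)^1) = 418053/ 1154560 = 0.36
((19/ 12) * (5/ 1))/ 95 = 1/ 12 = 0.08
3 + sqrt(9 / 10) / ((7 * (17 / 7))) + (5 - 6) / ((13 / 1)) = 3 * sqrt(10) / 170 + 38 / 13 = 2.98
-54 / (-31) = 54 / 31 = 1.74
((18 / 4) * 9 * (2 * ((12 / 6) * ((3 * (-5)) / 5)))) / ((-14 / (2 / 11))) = 486 / 77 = 6.31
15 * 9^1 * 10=1350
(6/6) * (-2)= -2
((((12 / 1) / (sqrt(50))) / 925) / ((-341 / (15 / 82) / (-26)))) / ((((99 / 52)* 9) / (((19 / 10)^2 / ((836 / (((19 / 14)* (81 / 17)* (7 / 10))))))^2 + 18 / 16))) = 47294143677521* sqrt(2) / 39796589344600000000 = 0.00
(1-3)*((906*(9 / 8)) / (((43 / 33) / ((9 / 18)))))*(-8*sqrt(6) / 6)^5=5102592*sqrt(6) / 43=290668.53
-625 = -625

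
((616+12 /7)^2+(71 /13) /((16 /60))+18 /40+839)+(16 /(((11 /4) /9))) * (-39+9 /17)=453148223013 /1191190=380416.41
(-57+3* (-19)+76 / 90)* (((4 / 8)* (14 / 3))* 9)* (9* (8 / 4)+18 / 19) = -45024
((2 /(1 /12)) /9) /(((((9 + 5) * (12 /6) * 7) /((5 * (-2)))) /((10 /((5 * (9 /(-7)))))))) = 40 /189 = 0.21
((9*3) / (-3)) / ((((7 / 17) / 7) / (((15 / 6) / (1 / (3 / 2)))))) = -2295 / 4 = -573.75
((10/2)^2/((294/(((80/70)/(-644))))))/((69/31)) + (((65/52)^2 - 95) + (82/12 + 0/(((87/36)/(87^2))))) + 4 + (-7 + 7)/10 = -15108196855/182898576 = -82.60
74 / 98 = 37 / 49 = 0.76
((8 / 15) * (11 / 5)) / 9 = 0.13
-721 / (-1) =721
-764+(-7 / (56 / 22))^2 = -12103 / 16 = -756.44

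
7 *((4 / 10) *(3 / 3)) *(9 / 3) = 42 / 5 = 8.40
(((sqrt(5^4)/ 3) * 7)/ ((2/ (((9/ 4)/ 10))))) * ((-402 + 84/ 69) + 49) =-2308.57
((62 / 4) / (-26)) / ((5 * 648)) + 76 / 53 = 12802837 / 8929440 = 1.43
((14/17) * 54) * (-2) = -1512/17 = -88.94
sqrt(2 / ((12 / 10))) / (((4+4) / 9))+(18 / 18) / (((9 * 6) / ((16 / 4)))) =2 / 27+3 * sqrt(15) / 8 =1.53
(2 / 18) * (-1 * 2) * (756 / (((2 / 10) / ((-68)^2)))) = -3884160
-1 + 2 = 1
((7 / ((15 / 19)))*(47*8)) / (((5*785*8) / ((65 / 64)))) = 81263 / 753600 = 0.11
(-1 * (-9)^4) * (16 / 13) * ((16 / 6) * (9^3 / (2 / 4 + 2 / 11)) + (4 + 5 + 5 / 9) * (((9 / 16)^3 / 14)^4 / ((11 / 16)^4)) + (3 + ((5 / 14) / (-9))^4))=-113093382456900322673255263 / 4906887747123281920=-23047884.58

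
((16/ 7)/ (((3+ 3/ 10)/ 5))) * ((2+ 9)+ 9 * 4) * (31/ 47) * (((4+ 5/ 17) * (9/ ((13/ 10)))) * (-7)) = -54312000/ 2431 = -22341.42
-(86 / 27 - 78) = 2020 / 27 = 74.81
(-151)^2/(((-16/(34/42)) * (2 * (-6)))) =387617/4032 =96.14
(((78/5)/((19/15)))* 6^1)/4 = 351/19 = 18.47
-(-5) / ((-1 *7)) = -5 / 7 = -0.71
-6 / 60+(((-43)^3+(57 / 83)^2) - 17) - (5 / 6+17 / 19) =-156137301464 / 1963365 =-79525.36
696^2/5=484416/5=96883.20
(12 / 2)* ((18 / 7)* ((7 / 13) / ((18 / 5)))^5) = 7503125 / 6496142328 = 0.00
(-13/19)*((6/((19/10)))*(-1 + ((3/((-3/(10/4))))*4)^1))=8580/361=23.77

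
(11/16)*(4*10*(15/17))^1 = 825/34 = 24.26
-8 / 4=-2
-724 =-724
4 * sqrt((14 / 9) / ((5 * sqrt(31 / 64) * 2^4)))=4 * 31^(3 / 4) * sqrt(35) / 465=0.67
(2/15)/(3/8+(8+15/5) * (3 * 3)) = 16/11925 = 0.00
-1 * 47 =-47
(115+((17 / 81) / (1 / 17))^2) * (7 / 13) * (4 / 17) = 23465008 / 1449981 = 16.18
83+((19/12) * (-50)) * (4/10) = 154/3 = 51.33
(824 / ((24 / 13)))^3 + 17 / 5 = 12003606554 / 135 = 88915604.10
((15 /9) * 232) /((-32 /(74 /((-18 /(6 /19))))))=15.69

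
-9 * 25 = -225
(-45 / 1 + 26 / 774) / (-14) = 1243 / 387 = 3.21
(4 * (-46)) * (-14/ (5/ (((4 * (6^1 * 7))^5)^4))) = 826288090500170529916986903609957958903268376576/ 5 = 165257618100034105983397400000000000000000000000.00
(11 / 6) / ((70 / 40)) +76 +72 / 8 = 1807 / 21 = 86.05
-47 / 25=-1.88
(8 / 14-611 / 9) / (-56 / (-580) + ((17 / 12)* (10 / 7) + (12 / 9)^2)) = -1229890 / 71219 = -17.27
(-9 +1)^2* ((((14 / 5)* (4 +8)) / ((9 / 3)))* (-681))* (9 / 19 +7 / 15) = -218036224 / 475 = -459023.63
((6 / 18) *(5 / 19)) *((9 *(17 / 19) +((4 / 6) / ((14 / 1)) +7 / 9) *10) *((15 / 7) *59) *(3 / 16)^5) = 777344175 / 18548260864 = 0.04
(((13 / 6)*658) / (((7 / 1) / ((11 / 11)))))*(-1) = -203.67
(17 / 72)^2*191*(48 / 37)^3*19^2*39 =16579130048 / 50653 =327307.96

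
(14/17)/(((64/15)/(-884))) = -1365/8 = -170.62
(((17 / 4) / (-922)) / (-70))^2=289 / 66646585600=0.00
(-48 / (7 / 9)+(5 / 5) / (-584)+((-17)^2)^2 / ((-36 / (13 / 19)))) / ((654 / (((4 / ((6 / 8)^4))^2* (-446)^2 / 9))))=-15028116019158450176 / 1687241738763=-8906913.38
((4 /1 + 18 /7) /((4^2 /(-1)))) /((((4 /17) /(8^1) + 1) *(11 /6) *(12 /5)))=-0.09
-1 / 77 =-0.01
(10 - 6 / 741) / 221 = 2468 / 54587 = 0.05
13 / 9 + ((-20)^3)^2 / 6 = 96000013 / 9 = 10666668.11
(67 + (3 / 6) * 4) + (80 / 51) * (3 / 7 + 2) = 1529 / 21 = 72.81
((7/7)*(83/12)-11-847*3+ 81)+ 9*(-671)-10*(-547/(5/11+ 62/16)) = -3677753/508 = -7239.67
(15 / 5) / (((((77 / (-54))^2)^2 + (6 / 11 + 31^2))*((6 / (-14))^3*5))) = -509238576 / 64516790545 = -0.01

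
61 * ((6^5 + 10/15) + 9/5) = 7117297/15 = 474486.47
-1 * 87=-87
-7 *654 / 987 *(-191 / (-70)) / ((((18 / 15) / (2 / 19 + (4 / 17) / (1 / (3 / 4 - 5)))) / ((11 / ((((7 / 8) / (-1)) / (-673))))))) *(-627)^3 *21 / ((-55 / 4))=49441638512688048 / 1645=30055707302545.93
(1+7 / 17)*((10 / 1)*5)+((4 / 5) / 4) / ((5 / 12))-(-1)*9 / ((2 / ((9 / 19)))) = 1182177 / 16150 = 73.20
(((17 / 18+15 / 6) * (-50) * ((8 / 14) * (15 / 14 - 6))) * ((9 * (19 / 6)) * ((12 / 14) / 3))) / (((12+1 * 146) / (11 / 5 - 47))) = -1119.88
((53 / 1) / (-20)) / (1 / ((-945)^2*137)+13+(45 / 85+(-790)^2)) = -22046465385 / 5192263140561068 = -0.00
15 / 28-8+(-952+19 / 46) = -617629 / 644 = -959.05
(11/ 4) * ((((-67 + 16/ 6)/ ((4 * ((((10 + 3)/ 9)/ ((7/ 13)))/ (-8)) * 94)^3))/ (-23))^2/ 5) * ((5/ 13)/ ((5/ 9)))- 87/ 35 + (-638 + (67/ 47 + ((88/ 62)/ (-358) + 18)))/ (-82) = 278230934203907528612364777313073107/ 55008907130886401328395909756859980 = 5.06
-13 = -13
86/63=1.37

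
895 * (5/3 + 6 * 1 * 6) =101135/3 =33711.67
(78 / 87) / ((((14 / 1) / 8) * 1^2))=104 / 203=0.51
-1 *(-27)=27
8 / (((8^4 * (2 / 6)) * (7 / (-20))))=-0.02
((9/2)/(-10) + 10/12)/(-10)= -0.04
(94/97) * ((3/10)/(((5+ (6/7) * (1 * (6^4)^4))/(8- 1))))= 6909/8209429830713935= 0.00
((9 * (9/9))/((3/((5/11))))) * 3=45/11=4.09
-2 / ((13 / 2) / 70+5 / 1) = -0.39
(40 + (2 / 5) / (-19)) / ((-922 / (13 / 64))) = -24687 / 2802880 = -0.01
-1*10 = -10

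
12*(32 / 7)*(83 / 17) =31872 / 119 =267.83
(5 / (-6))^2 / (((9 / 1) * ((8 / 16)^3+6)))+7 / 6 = 9361 / 7938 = 1.18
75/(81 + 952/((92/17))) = 1725/5909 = 0.29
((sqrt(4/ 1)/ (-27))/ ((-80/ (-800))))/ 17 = -0.04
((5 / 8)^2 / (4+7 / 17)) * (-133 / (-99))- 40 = -758059 / 19008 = -39.88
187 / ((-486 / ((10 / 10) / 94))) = -187 / 45684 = -0.00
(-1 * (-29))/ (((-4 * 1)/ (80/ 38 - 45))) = 23635/ 76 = 310.99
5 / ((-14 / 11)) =-55 / 14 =-3.93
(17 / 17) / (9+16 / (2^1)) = 1 / 17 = 0.06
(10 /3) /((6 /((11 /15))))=11 /27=0.41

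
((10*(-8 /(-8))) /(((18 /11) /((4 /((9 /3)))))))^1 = 220 /27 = 8.15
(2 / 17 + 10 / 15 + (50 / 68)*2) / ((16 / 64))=460 / 51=9.02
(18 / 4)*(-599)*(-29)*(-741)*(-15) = 1737707985 / 2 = 868853992.50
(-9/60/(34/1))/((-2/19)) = 57/1360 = 0.04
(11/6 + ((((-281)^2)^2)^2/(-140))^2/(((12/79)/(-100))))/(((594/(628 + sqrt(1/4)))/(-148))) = 616911267003906057955845365148411892326511187/77616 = 7948248647236472608171580000000000000000.00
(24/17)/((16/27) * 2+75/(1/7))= 648/241519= 0.00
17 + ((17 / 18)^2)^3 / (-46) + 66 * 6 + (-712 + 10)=-289.02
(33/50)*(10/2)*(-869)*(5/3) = -9559/2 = -4779.50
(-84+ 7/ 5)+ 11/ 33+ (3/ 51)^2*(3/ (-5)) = -71327/ 867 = -82.27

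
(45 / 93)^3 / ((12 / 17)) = 19125 / 119164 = 0.16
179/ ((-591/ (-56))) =10024/ 591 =16.96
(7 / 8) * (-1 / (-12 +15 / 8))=7 / 81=0.09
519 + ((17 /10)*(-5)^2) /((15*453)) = 1410659 /2718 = 519.01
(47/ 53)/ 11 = 47/ 583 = 0.08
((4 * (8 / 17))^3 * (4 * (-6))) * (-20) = 15728640 / 4913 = 3201.43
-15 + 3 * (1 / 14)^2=-2937 / 196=-14.98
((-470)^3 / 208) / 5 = -2595575 / 26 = -99829.81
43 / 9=4.78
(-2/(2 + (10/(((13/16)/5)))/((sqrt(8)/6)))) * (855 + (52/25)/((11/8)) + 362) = -18.39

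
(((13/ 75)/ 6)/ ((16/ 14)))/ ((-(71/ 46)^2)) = -48139/ 4536900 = -0.01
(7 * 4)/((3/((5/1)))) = 140/3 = 46.67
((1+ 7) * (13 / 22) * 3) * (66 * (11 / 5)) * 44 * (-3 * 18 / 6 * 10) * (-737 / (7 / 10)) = 60098163840 / 7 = 8585451977.14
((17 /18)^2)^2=83521 /104976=0.80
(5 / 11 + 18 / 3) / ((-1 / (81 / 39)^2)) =-51759 / 1859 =-27.84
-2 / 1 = -2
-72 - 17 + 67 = -22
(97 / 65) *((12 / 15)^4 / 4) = 6208 / 40625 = 0.15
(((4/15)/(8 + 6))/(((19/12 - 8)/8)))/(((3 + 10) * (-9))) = 0.00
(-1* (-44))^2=1936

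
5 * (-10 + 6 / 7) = -320 / 7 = -45.71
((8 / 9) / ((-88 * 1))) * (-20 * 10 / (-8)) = -25 / 99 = -0.25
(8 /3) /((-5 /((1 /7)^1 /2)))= -4 /105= -0.04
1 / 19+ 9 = 172 / 19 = 9.05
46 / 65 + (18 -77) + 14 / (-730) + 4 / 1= -257708 / 4745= -54.31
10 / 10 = 1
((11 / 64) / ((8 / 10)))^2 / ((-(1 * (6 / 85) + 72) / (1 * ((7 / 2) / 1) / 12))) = -1799875 / 9635364864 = -0.00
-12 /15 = -4 /5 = -0.80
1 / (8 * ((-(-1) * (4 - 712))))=-1 / 5664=-0.00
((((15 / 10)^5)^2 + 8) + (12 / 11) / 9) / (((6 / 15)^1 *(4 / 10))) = 55576225 / 135168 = 411.16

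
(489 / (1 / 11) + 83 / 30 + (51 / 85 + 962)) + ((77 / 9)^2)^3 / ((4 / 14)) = 3664249934386 / 2657205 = 1378986.54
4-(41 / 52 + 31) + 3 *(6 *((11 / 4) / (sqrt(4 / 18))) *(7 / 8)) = -1445 / 52 + 2079 *sqrt(2) / 32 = 64.09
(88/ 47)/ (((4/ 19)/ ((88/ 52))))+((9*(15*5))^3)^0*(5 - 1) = 11640/ 611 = 19.05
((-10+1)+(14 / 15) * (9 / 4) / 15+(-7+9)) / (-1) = 6.86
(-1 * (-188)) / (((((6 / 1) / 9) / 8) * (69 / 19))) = 14288 / 23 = 621.22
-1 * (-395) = 395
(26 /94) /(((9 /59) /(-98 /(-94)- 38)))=-148031 /2209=-67.01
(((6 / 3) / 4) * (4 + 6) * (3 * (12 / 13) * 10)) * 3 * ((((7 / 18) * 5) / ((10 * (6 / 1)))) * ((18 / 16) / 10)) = 315 / 208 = 1.51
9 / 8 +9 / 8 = 9 / 4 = 2.25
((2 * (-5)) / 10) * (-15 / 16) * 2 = 15 / 8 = 1.88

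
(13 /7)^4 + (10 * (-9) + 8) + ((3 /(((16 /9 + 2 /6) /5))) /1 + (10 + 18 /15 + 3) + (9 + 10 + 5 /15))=-20163103 /684285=-29.47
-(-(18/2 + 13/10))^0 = -1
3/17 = 0.18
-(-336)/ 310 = 168/ 155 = 1.08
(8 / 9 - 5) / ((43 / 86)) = -74 / 9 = -8.22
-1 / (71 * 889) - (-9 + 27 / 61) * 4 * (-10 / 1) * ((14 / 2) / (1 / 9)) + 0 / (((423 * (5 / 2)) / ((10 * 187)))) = -83029257421 / 3850259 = -21564.59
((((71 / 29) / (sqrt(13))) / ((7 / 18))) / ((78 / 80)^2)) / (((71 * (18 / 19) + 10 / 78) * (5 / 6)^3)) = 111891456 * sqrt(13) / 8565943295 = 0.05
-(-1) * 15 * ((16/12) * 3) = 60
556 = 556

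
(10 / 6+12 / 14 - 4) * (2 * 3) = -8.86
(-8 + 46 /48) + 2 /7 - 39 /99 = -13213 /1848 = -7.15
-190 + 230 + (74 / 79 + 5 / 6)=19799 / 474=41.77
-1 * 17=-17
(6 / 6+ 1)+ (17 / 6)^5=1435409 / 7776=184.59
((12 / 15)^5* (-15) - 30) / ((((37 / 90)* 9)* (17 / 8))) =-4.44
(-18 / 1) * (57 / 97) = -1026 / 97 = -10.58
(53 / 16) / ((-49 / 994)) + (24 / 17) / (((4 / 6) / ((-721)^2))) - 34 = 1047903117 / 952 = 1100738.57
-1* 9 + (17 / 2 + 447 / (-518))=-353 / 259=-1.36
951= 951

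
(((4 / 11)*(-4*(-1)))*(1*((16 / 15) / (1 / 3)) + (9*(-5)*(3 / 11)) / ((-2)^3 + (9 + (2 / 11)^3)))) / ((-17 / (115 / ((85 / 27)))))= 598653936 / 21283405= 28.13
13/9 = 1.44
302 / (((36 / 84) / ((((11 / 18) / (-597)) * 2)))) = -23254 / 16119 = -1.44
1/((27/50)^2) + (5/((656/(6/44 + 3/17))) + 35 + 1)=7052594401/178855776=39.43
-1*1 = -1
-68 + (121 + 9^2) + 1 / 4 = 537 / 4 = 134.25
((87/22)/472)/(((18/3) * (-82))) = -29/1702976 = -0.00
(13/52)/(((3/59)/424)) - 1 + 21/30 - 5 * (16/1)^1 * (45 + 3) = -1755.63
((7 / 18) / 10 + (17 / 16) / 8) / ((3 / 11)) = 10879 / 17280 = 0.63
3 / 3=1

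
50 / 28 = 25 / 14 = 1.79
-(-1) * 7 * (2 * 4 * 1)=56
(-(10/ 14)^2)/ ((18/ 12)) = -50/ 147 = -0.34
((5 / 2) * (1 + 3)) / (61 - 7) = 5 / 27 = 0.19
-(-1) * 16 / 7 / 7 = 16 / 49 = 0.33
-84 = -84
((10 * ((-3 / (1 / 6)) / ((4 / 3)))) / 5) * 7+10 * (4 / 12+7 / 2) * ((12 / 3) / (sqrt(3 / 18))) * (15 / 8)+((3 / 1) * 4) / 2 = -183+575 * sqrt(6) / 2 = 521.23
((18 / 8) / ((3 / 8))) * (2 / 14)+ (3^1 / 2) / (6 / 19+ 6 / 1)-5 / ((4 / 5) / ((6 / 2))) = -17.66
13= 13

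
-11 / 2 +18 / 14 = -4.21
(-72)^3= -373248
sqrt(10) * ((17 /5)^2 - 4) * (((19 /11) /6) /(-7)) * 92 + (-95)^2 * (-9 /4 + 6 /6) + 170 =-44445 /4 - 7866 * sqrt(10) /275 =-11201.70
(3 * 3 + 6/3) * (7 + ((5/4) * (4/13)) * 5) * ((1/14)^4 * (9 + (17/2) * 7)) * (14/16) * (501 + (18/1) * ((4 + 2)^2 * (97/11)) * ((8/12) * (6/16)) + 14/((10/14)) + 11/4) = 1706073741/5707520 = 298.92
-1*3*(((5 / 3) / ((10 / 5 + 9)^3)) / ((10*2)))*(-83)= 83 / 5324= 0.02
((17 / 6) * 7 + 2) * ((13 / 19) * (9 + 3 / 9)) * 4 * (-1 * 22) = -2098096 / 171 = -12269.57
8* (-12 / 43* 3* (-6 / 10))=864 / 215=4.02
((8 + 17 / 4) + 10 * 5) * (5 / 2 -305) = -150645 / 8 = -18830.62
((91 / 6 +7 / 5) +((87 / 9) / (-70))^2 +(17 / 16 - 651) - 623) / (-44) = 221620451 / 7761600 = 28.55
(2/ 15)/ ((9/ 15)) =2/ 9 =0.22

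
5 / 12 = 0.42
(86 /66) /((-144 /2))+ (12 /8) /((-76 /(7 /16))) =-19309 /722304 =-0.03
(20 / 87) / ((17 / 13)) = 260 / 1479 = 0.18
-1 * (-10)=10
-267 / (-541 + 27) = 267 / 514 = 0.52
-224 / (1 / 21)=-4704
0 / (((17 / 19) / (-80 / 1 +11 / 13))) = 0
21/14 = 3/2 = 1.50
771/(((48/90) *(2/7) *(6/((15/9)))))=44975/32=1405.47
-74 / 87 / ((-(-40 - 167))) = -74 / 18009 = -0.00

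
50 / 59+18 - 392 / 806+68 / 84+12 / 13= 10033129 / 499317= 20.09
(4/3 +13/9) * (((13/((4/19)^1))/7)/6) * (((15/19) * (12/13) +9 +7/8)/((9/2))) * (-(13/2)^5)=-194492555725/1741824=-111660.28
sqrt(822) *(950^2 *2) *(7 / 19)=665000 *sqrt(822)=19065910.68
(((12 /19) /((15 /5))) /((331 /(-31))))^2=15376 /39551521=0.00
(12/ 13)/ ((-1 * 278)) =-6/ 1807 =-0.00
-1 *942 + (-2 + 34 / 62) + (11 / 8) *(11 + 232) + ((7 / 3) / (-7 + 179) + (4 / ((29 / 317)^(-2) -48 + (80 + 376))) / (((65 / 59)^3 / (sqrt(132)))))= -609.25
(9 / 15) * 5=3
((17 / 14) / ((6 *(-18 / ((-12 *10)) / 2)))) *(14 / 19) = 340 / 171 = 1.99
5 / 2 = 2.50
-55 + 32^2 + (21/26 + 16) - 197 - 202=586.81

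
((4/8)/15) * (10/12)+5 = 181/36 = 5.03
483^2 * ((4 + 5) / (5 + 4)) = 233289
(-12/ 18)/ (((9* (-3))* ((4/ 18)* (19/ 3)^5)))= 27/ 2476099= 0.00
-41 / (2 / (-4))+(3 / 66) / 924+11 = 1890505 / 20328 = 93.00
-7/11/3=-7/33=-0.21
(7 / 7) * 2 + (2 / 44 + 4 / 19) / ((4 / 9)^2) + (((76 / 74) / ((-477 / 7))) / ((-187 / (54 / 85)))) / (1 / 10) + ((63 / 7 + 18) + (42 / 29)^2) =103259775538795 / 3187628467232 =32.39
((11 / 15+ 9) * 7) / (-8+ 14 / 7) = -511 / 45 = -11.36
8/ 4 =2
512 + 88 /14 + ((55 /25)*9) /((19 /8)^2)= 6592892 /12635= 521.80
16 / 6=8 / 3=2.67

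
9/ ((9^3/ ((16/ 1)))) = 16/ 81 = 0.20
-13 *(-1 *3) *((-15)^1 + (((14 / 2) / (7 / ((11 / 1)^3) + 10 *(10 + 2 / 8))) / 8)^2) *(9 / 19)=-6272268586325001 / 22635077312944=-277.10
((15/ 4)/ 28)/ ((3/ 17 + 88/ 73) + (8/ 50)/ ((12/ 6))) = 155125/ 1693328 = 0.09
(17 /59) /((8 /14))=119 /236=0.50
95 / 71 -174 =-12259 / 71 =-172.66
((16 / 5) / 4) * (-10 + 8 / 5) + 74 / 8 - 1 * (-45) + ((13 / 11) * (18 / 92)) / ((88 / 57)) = 53077121 / 1113200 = 47.68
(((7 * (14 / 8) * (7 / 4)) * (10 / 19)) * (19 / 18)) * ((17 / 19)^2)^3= 41395930835 / 6774606864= 6.11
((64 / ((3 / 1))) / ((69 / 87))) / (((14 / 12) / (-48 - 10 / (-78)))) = -6930304 / 6279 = -1103.73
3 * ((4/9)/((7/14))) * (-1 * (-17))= 136/3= 45.33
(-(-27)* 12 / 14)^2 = 26244 / 49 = 535.59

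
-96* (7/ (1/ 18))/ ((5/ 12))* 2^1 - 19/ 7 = -2032223/ 35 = -58063.51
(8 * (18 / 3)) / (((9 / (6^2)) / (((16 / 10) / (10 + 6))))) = 96 / 5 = 19.20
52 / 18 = 26 / 9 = 2.89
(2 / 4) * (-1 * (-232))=116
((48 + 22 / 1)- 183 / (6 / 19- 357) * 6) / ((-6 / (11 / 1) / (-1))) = 302654 / 2259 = 133.98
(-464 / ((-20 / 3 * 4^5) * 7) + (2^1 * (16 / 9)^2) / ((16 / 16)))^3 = 96991520340979682263 / 382277806718976000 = 253.72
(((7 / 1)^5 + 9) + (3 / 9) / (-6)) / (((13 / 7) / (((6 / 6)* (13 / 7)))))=302687 / 18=16815.94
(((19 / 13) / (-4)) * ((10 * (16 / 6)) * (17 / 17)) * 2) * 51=-12920 / 13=-993.85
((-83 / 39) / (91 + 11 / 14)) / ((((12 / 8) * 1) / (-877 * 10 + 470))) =3857840 / 30069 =128.30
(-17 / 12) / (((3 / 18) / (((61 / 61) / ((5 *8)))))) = -17 / 80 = -0.21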